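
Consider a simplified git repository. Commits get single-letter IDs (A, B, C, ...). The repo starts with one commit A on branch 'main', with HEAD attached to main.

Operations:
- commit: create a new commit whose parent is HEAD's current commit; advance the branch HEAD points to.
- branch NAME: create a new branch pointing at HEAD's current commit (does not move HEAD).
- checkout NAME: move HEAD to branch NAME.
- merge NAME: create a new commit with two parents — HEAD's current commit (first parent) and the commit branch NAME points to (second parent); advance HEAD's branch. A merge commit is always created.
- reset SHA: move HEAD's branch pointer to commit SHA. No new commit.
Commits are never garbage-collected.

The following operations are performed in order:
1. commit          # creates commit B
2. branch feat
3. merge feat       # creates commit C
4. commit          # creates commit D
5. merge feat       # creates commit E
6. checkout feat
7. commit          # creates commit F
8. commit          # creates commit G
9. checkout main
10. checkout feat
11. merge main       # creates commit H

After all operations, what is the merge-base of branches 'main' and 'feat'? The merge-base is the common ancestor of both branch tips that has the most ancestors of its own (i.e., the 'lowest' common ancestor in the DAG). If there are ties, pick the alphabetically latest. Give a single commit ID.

Answer: E

Derivation:
After op 1 (commit): HEAD=main@B [main=B]
After op 2 (branch): HEAD=main@B [feat=B main=B]
After op 3 (merge): HEAD=main@C [feat=B main=C]
After op 4 (commit): HEAD=main@D [feat=B main=D]
After op 5 (merge): HEAD=main@E [feat=B main=E]
After op 6 (checkout): HEAD=feat@B [feat=B main=E]
After op 7 (commit): HEAD=feat@F [feat=F main=E]
After op 8 (commit): HEAD=feat@G [feat=G main=E]
After op 9 (checkout): HEAD=main@E [feat=G main=E]
After op 10 (checkout): HEAD=feat@G [feat=G main=E]
After op 11 (merge): HEAD=feat@H [feat=H main=E]
ancestors(main=E): ['A', 'B', 'C', 'D', 'E']
ancestors(feat=H): ['A', 'B', 'C', 'D', 'E', 'F', 'G', 'H']
common: ['A', 'B', 'C', 'D', 'E']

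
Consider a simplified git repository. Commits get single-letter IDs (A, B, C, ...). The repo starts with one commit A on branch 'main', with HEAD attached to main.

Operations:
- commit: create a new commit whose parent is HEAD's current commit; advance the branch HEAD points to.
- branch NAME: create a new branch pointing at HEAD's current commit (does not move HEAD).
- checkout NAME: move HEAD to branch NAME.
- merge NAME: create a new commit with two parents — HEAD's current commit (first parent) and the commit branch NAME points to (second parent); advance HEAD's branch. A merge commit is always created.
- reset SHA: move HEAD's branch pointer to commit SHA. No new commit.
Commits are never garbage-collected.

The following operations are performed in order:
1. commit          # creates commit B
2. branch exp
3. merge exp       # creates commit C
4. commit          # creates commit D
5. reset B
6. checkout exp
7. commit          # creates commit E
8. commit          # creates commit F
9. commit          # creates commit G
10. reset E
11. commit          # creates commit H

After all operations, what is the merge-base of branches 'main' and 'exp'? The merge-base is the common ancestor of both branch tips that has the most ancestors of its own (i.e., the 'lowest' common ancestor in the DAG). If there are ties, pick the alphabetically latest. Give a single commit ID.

Answer: B

Derivation:
After op 1 (commit): HEAD=main@B [main=B]
After op 2 (branch): HEAD=main@B [exp=B main=B]
After op 3 (merge): HEAD=main@C [exp=B main=C]
After op 4 (commit): HEAD=main@D [exp=B main=D]
After op 5 (reset): HEAD=main@B [exp=B main=B]
After op 6 (checkout): HEAD=exp@B [exp=B main=B]
After op 7 (commit): HEAD=exp@E [exp=E main=B]
After op 8 (commit): HEAD=exp@F [exp=F main=B]
After op 9 (commit): HEAD=exp@G [exp=G main=B]
After op 10 (reset): HEAD=exp@E [exp=E main=B]
After op 11 (commit): HEAD=exp@H [exp=H main=B]
ancestors(main=B): ['A', 'B']
ancestors(exp=H): ['A', 'B', 'E', 'H']
common: ['A', 'B']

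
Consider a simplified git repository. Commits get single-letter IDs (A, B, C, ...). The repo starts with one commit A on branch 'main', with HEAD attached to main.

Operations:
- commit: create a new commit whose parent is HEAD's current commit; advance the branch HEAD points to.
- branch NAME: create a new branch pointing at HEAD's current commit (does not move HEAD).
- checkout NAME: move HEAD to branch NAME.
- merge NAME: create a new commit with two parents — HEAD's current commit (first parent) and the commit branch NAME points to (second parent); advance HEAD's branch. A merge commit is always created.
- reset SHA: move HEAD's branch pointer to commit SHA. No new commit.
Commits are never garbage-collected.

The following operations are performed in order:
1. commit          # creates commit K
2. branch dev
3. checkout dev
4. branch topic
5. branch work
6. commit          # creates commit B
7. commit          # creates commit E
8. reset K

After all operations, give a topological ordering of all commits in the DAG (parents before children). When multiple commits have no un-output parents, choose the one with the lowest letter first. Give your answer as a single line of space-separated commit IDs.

After op 1 (commit): HEAD=main@K [main=K]
After op 2 (branch): HEAD=main@K [dev=K main=K]
After op 3 (checkout): HEAD=dev@K [dev=K main=K]
After op 4 (branch): HEAD=dev@K [dev=K main=K topic=K]
After op 5 (branch): HEAD=dev@K [dev=K main=K topic=K work=K]
After op 6 (commit): HEAD=dev@B [dev=B main=K topic=K work=K]
After op 7 (commit): HEAD=dev@E [dev=E main=K topic=K work=K]
After op 8 (reset): HEAD=dev@K [dev=K main=K topic=K work=K]
commit A: parents=[]
commit B: parents=['K']
commit E: parents=['B']
commit K: parents=['A']

Answer: A K B E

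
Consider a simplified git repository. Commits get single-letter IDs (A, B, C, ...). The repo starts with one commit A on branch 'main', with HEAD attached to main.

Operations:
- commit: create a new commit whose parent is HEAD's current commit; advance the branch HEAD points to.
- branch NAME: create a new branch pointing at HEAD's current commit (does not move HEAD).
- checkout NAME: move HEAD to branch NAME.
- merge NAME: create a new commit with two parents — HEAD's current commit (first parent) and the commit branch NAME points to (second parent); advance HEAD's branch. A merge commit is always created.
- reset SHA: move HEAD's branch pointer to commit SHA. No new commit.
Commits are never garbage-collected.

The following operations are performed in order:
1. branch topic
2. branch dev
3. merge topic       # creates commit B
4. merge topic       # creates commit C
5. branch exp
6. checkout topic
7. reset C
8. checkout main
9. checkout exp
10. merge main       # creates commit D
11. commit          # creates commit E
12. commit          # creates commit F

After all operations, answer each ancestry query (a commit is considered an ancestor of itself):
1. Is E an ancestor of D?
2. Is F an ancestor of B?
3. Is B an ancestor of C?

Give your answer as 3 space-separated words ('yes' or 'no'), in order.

After op 1 (branch): HEAD=main@A [main=A topic=A]
After op 2 (branch): HEAD=main@A [dev=A main=A topic=A]
After op 3 (merge): HEAD=main@B [dev=A main=B topic=A]
After op 4 (merge): HEAD=main@C [dev=A main=C topic=A]
After op 5 (branch): HEAD=main@C [dev=A exp=C main=C topic=A]
After op 6 (checkout): HEAD=topic@A [dev=A exp=C main=C topic=A]
After op 7 (reset): HEAD=topic@C [dev=A exp=C main=C topic=C]
After op 8 (checkout): HEAD=main@C [dev=A exp=C main=C topic=C]
After op 9 (checkout): HEAD=exp@C [dev=A exp=C main=C topic=C]
After op 10 (merge): HEAD=exp@D [dev=A exp=D main=C topic=C]
After op 11 (commit): HEAD=exp@E [dev=A exp=E main=C topic=C]
After op 12 (commit): HEAD=exp@F [dev=A exp=F main=C topic=C]
ancestors(D) = {A,B,C,D}; E in? no
ancestors(B) = {A,B}; F in? no
ancestors(C) = {A,B,C}; B in? yes

Answer: no no yes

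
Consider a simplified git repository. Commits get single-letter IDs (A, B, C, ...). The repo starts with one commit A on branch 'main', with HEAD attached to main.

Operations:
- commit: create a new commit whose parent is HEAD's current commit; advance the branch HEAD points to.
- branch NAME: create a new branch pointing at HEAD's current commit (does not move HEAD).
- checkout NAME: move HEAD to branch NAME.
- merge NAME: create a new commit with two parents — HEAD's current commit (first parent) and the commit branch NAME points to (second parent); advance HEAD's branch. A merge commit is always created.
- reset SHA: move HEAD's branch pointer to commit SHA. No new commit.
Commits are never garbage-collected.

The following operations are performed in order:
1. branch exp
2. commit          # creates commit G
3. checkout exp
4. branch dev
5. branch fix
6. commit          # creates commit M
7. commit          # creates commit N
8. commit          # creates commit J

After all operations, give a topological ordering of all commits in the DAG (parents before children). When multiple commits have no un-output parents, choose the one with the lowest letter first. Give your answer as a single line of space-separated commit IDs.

Answer: A G M N J

Derivation:
After op 1 (branch): HEAD=main@A [exp=A main=A]
After op 2 (commit): HEAD=main@G [exp=A main=G]
After op 3 (checkout): HEAD=exp@A [exp=A main=G]
After op 4 (branch): HEAD=exp@A [dev=A exp=A main=G]
After op 5 (branch): HEAD=exp@A [dev=A exp=A fix=A main=G]
After op 6 (commit): HEAD=exp@M [dev=A exp=M fix=A main=G]
After op 7 (commit): HEAD=exp@N [dev=A exp=N fix=A main=G]
After op 8 (commit): HEAD=exp@J [dev=A exp=J fix=A main=G]
commit A: parents=[]
commit G: parents=['A']
commit J: parents=['N']
commit M: parents=['A']
commit N: parents=['M']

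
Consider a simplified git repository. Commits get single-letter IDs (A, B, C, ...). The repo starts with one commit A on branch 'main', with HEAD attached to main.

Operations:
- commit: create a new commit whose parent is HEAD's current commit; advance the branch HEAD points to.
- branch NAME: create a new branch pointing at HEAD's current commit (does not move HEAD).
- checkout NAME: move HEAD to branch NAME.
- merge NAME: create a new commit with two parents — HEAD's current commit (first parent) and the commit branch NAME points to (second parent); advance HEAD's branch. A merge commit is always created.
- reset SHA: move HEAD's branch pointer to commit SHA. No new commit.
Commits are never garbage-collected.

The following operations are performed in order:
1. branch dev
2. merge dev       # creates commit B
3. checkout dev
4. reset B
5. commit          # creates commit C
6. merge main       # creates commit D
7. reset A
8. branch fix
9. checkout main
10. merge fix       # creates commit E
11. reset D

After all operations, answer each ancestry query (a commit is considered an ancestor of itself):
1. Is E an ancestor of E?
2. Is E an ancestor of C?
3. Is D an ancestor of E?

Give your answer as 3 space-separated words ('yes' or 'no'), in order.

Answer: yes no no

Derivation:
After op 1 (branch): HEAD=main@A [dev=A main=A]
After op 2 (merge): HEAD=main@B [dev=A main=B]
After op 3 (checkout): HEAD=dev@A [dev=A main=B]
After op 4 (reset): HEAD=dev@B [dev=B main=B]
After op 5 (commit): HEAD=dev@C [dev=C main=B]
After op 6 (merge): HEAD=dev@D [dev=D main=B]
After op 7 (reset): HEAD=dev@A [dev=A main=B]
After op 8 (branch): HEAD=dev@A [dev=A fix=A main=B]
After op 9 (checkout): HEAD=main@B [dev=A fix=A main=B]
After op 10 (merge): HEAD=main@E [dev=A fix=A main=E]
After op 11 (reset): HEAD=main@D [dev=A fix=A main=D]
ancestors(E) = {A,B,E}; E in? yes
ancestors(C) = {A,B,C}; E in? no
ancestors(E) = {A,B,E}; D in? no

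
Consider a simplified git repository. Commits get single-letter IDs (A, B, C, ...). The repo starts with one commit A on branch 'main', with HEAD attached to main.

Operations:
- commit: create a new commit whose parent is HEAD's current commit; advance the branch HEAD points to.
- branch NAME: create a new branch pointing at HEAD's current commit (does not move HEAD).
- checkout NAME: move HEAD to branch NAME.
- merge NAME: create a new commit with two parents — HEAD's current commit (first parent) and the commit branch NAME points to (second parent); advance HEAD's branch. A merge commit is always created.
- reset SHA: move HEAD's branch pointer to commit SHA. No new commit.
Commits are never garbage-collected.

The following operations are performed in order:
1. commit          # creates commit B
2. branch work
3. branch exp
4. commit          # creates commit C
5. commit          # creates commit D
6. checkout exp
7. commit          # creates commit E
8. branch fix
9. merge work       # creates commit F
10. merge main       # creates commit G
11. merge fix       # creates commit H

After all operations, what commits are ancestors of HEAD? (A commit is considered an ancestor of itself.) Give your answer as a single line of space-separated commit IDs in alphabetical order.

After op 1 (commit): HEAD=main@B [main=B]
After op 2 (branch): HEAD=main@B [main=B work=B]
After op 3 (branch): HEAD=main@B [exp=B main=B work=B]
After op 4 (commit): HEAD=main@C [exp=B main=C work=B]
After op 5 (commit): HEAD=main@D [exp=B main=D work=B]
After op 6 (checkout): HEAD=exp@B [exp=B main=D work=B]
After op 7 (commit): HEAD=exp@E [exp=E main=D work=B]
After op 8 (branch): HEAD=exp@E [exp=E fix=E main=D work=B]
After op 9 (merge): HEAD=exp@F [exp=F fix=E main=D work=B]
After op 10 (merge): HEAD=exp@G [exp=G fix=E main=D work=B]
After op 11 (merge): HEAD=exp@H [exp=H fix=E main=D work=B]

Answer: A B C D E F G H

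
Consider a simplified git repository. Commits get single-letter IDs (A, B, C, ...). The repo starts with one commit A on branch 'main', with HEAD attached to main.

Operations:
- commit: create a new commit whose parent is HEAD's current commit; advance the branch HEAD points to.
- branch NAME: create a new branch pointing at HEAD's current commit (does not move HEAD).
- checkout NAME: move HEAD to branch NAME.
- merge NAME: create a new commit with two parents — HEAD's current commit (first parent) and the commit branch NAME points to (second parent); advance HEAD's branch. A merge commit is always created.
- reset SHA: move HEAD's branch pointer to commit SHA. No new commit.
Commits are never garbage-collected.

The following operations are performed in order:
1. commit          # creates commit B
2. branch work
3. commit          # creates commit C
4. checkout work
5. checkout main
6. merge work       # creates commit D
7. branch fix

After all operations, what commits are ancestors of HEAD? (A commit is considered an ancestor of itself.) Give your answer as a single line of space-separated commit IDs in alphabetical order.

After op 1 (commit): HEAD=main@B [main=B]
After op 2 (branch): HEAD=main@B [main=B work=B]
After op 3 (commit): HEAD=main@C [main=C work=B]
After op 4 (checkout): HEAD=work@B [main=C work=B]
After op 5 (checkout): HEAD=main@C [main=C work=B]
After op 6 (merge): HEAD=main@D [main=D work=B]
After op 7 (branch): HEAD=main@D [fix=D main=D work=B]

Answer: A B C D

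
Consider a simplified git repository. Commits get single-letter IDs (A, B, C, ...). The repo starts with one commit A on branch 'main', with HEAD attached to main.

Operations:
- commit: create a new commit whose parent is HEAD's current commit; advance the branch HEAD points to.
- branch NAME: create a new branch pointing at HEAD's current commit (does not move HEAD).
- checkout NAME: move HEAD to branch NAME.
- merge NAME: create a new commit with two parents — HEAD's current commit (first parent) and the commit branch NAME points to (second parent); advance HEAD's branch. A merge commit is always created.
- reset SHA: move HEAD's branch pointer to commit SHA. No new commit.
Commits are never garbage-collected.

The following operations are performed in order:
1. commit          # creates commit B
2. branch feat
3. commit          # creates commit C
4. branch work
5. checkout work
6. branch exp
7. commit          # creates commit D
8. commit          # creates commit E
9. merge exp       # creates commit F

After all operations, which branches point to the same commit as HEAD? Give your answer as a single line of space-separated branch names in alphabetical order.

After op 1 (commit): HEAD=main@B [main=B]
After op 2 (branch): HEAD=main@B [feat=B main=B]
After op 3 (commit): HEAD=main@C [feat=B main=C]
After op 4 (branch): HEAD=main@C [feat=B main=C work=C]
After op 5 (checkout): HEAD=work@C [feat=B main=C work=C]
After op 6 (branch): HEAD=work@C [exp=C feat=B main=C work=C]
After op 7 (commit): HEAD=work@D [exp=C feat=B main=C work=D]
After op 8 (commit): HEAD=work@E [exp=C feat=B main=C work=E]
After op 9 (merge): HEAD=work@F [exp=C feat=B main=C work=F]

Answer: work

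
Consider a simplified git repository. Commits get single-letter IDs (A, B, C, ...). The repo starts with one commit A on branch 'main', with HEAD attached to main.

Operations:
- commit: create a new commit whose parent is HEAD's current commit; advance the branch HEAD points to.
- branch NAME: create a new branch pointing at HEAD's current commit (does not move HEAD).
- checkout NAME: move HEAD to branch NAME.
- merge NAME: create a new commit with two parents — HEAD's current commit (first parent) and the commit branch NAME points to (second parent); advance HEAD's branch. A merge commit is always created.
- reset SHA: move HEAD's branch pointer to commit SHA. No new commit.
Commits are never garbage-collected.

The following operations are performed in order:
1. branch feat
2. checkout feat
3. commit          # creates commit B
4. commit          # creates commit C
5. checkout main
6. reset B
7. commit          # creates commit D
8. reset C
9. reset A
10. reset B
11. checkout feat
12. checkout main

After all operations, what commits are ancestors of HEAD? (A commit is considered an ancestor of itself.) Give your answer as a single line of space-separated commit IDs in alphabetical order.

After op 1 (branch): HEAD=main@A [feat=A main=A]
After op 2 (checkout): HEAD=feat@A [feat=A main=A]
After op 3 (commit): HEAD=feat@B [feat=B main=A]
After op 4 (commit): HEAD=feat@C [feat=C main=A]
After op 5 (checkout): HEAD=main@A [feat=C main=A]
After op 6 (reset): HEAD=main@B [feat=C main=B]
After op 7 (commit): HEAD=main@D [feat=C main=D]
After op 8 (reset): HEAD=main@C [feat=C main=C]
After op 9 (reset): HEAD=main@A [feat=C main=A]
After op 10 (reset): HEAD=main@B [feat=C main=B]
After op 11 (checkout): HEAD=feat@C [feat=C main=B]
After op 12 (checkout): HEAD=main@B [feat=C main=B]

Answer: A B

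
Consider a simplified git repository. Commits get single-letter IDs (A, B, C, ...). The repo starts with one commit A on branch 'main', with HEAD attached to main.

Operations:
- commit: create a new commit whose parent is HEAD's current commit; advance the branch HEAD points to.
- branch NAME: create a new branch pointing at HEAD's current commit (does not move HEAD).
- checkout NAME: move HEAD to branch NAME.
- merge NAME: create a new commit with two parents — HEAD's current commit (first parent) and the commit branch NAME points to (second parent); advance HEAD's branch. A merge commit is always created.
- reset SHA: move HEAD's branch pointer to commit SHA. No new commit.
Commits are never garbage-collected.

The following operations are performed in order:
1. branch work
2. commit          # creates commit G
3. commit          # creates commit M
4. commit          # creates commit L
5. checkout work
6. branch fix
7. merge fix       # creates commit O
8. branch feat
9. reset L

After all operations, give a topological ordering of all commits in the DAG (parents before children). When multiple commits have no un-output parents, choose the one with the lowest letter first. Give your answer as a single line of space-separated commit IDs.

Answer: A G M L O

Derivation:
After op 1 (branch): HEAD=main@A [main=A work=A]
After op 2 (commit): HEAD=main@G [main=G work=A]
After op 3 (commit): HEAD=main@M [main=M work=A]
After op 4 (commit): HEAD=main@L [main=L work=A]
After op 5 (checkout): HEAD=work@A [main=L work=A]
After op 6 (branch): HEAD=work@A [fix=A main=L work=A]
After op 7 (merge): HEAD=work@O [fix=A main=L work=O]
After op 8 (branch): HEAD=work@O [feat=O fix=A main=L work=O]
After op 9 (reset): HEAD=work@L [feat=O fix=A main=L work=L]
commit A: parents=[]
commit G: parents=['A']
commit L: parents=['M']
commit M: parents=['G']
commit O: parents=['A', 'A']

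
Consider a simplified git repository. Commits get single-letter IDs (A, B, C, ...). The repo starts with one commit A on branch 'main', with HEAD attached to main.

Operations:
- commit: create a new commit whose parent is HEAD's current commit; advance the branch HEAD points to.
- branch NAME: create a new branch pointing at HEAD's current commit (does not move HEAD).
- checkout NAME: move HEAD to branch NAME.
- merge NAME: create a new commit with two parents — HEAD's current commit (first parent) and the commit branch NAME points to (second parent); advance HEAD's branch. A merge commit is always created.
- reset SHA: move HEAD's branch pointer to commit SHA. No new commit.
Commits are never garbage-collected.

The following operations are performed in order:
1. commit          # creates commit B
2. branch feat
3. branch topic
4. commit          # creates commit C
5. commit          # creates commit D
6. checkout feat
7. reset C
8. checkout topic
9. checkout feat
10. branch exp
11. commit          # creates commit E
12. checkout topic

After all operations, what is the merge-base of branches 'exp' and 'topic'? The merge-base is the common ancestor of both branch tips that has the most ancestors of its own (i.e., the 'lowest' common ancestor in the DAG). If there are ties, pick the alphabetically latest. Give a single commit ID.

After op 1 (commit): HEAD=main@B [main=B]
After op 2 (branch): HEAD=main@B [feat=B main=B]
After op 3 (branch): HEAD=main@B [feat=B main=B topic=B]
After op 4 (commit): HEAD=main@C [feat=B main=C topic=B]
After op 5 (commit): HEAD=main@D [feat=B main=D topic=B]
After op 6 (checkout): HEAD=feat@B [feat=B main=D topic=B]
After op 7 (reset): HEAD=feat@C [feat=C main=D topic=B]
After op 8 (checkout): HEAD=topic@B [feat=C main=D topic=B]
After op 9 (checkout): HEAD=feat@C [feat=C main=D topic=B]
After op 10 (branch): HEAD=feat@C [exp=C feat=C main=D topic=B]
After op 11 (commit): HEAD=feat@E [exp=C feat=E main=D topic=B]
After op 12 (checkout): HEAD=topic@B [exp=C feat=E main=D topic=B]
ancestors(exp=C): ['A', 'B', 'C']
ancestors(topic=B): ['A', 'B']
common: ['A', 'B']

Answer: B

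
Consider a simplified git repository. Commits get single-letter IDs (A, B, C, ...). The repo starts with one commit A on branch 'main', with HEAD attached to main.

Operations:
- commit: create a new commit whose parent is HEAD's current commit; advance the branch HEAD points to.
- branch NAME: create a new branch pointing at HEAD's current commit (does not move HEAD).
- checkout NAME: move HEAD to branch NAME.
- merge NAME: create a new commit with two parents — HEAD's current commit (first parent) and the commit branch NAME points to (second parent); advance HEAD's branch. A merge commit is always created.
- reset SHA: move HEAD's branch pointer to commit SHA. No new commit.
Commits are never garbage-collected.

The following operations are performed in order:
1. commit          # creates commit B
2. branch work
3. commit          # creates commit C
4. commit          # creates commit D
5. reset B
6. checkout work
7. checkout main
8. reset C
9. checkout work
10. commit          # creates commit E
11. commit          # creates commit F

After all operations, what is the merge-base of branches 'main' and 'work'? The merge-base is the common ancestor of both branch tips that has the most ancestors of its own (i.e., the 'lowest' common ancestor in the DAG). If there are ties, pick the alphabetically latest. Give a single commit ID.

After op 1 (commit): HEAD=main@B [main=B]
After op 2 (branch): HEAD=main@B [main=B work=B]
After op 3 (commit): HEAD=main@C [main=C work=B]
After op 4 (commit): HEAD=main@D [main=D work=B]
After op 5 (reset): HEAD=main@B [main=B work=B]
After op 6 (checkout): HEAD=work@B [main=B work=B]
After op 7 (checkout): HEAD=main@B [main=B work=B]
After op 8 (reset): HEAD=main@C [main=C work=B]
After op 9 (checkout): HEAD=work@B [main=C work=B]
After op 10 (commit): HEAD=work@E [main=C work=E]
After op 11 (commit): HEAD=work@F [main=C work=F]
ancestors(main=C): ['A', 'B', 'C']
ancestors(work=F): ['A', 'B', 'E', 'F']
common: ['A', 'B']

Answer: B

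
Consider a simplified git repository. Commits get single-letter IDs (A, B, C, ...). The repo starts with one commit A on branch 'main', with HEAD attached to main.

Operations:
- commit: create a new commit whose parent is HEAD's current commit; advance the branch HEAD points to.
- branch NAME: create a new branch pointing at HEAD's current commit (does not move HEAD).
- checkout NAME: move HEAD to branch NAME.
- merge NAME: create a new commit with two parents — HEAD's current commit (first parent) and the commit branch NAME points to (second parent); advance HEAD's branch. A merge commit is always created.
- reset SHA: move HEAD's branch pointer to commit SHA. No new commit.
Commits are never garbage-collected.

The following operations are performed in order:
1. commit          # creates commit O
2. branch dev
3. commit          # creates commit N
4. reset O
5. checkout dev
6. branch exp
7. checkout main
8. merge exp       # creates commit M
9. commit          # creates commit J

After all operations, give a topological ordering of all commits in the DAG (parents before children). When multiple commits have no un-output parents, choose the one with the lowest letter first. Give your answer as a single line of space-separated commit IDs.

After op 1 (commit): HEAD=main@O [main=O]
After op 2 (branch): HEAD=main@O [dev=O main=O]
After op 3 (commit): HEAD=main@N [dev=O main=N]
After op 4 (reset): HEAD=main@O [dev=O main=O]
After op 5 (checkout): HEAD=dev@O [dev=O main=O]
After op 6 (branch): HEAD=dev@O [dev=O exp=O main=O]
After op 7 (checkout): HEAD=main@O [dev=O exp=O main=O]
After op 8 (merge): HEAD=main@M [dev=O exp=O main=M]
After op 9 (commit): HEAD=main@J [dev=O exp=O main=J]
commit A: parents=[]
commit J: parents=['M']
commit M: parents=['O', 'O']
commit N: parents=['O']
commit O: parents=['A']

Answer: A O M J N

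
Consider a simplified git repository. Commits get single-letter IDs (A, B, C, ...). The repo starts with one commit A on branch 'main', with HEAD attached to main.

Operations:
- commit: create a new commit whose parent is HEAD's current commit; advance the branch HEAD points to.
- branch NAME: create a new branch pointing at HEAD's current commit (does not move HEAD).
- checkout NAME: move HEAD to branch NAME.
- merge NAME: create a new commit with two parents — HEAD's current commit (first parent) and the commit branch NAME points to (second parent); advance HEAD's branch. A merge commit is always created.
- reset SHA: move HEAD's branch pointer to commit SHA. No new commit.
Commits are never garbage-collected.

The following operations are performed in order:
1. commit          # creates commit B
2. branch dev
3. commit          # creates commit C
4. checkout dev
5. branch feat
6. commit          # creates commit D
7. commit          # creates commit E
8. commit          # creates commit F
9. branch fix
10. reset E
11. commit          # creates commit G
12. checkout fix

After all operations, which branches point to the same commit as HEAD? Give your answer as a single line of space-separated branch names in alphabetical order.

Answer: fix

Derivation:
After op 1 (commit): HEAD=main@B [main=B]
After op 2 (branch): HEAD=main@B [dev=B main=B]
After op 3 (commit): HEAD=main@C [dev=B main=C]
After op 4 (checkout): HEAD=dev@B [dev=B main=C]
After op 5 (branch): HEAD=dev@B [dev=B feat=B main=C]
After op 6 (commit): HEAD=dev@D [dev=D feat=B main=C]
After op 7 (commit): HEAD=dev@E [dev=E feat=B main=C]
After op 8 (commit): HEAD=dev@F [dev=F feat=B main=C]
After op 9 (branch): HEAD=dev@F [dev=F feat=B fix=F main=C]
After op 10 (reset): HEAD=dev@E [dev=E feat=B fix=F main=C]
After op 11 (commit): HEAD=dev@G [dev=G feat=B fix=F main=C]
After op 12 (checkout): HEAD=fix@F [dev=G feat=B fix=F main=C]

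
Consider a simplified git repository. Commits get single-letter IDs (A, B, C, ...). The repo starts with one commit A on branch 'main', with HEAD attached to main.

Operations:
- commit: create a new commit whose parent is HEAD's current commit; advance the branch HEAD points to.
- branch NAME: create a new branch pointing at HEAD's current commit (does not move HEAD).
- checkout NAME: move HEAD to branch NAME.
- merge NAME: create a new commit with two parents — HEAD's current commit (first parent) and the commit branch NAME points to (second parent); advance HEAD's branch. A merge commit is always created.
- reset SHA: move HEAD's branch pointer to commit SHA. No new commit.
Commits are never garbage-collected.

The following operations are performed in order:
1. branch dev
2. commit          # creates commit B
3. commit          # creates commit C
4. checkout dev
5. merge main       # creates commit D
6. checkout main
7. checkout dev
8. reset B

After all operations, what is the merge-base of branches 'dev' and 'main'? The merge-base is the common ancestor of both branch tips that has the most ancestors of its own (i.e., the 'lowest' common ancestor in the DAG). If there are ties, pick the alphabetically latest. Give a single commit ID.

After op 1 (branch): HEAD=main@A [dev=A main=A]
After op 2 (commit): HEAD=main@B [dev=A main=B]
After op 3 (commit): HEAD=main@C [dev=A main=C]
After op 4 (checkout): HEAD=dev@A [dev=A main=C]
After op 5 (merge): HEAD=dev@D [dev=D main=C]
After op 6 (checkout): HEAD=main@C [dev=D main=C]
After op 7 (checkout): HEAD=dev@D [dev=D main=C]
After op 8 (reset): HEAD=dev@B [dev=B main=C]
ancestors(dev=B): ['A', 'B']
ancestors(main=C): ['A', 'B', 'C']
common: ['A', 'B']

Answer: B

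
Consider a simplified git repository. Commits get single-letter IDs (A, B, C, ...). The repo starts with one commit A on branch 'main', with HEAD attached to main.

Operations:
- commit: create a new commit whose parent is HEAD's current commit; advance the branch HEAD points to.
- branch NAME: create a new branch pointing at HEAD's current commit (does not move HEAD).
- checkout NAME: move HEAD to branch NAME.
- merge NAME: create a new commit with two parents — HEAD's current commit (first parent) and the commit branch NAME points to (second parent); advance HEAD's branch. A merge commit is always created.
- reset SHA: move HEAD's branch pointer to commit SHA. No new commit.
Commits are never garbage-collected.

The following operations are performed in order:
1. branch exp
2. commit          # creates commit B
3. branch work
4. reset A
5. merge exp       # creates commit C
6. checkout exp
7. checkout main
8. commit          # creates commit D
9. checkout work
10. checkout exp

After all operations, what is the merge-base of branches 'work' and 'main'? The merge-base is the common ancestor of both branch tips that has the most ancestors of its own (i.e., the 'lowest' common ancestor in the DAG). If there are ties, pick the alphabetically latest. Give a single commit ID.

After op 1 (branch): HEAD=main@A [exp=A main=A]
After op 2 (commit): HEAD=main@B [exp=A main=B]
After op 3 (branch): HEAD=main@B [exp=A main=B work=B]
After op 4 (reset): HEAD=main@A [exp=A main=A work=B]
After op 5 (merge): HEAD=main@C [exp=A main=C work=B]
After op 6 (checkout): HEAD=exp@A [exp=A main=C work=B]
After op 7 (checkout): HEAD=main@C [exp=A main=C work=B]
After op 8 (commit): HEAD=main@D [exp=A main=D work=B]
After op 9 (checkout): HEAD=work@B [exp=A main=D work=B]
After op 10 (checkout): HEAD=exp@A [exp=A main=D work=B]
ancestors(work=B): ['A', 'B']
ancestors(main=D): ['A', 'C', 'D']
common: ['A']

Answer: A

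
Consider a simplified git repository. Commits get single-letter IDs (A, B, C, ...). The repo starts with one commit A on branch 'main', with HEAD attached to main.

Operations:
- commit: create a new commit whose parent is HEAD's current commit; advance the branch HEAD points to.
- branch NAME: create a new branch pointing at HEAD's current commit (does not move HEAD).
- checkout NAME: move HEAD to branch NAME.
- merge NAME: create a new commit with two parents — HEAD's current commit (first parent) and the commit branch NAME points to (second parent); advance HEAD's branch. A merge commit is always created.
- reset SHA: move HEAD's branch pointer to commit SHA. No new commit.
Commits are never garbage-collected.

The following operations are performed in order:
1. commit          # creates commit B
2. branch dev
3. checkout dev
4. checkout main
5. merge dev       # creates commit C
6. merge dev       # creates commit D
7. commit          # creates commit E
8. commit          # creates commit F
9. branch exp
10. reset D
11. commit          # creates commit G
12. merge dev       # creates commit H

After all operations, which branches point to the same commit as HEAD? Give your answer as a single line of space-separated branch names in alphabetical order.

After op 1 (commit): HEAD=main@B [main=B]
After op 2 (branch): HEAD=main@B [dev=B main=B]
After op 3 (checkout): HEAD=dev@B [dev=B main=B]
After op 4 (checkout): HEAD=main@B [dev=B main=B]
After op 5 (merge): HEAD=main@C [dev=B main=C]
After op 6 (merge): HEAD=main@D [dev=B main=D]
After op 7 (commit): HEAD=main@E [dev=B main=E]
After op 8 (commit): HEAD=main@F [dev=B main=F]
After op 9 (branch): HEAD=main@F [dev=B exp=F main=F]
After op 10 (reset): HEAD=main@D [dev=B exp=F main=D]
After op 11 (commit): HEAD=main@G [dev=B exp=F main=G]
After op 12 (merge): HEAD=main@H [dev=B exp=F main=H]

Answer: main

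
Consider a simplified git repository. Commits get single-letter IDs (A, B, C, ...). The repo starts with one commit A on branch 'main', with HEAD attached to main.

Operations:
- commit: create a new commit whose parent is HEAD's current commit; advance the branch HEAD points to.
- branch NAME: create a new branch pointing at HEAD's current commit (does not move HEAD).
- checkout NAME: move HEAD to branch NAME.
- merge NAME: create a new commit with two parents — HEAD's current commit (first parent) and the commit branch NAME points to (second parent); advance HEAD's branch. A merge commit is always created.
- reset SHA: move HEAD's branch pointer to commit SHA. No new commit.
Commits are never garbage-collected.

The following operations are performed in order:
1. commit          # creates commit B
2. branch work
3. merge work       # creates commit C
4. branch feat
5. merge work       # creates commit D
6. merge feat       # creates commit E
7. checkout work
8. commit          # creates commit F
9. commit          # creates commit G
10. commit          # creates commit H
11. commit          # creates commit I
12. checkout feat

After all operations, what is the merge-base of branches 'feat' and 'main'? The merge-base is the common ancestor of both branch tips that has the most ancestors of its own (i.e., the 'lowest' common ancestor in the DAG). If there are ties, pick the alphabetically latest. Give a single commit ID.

Answer: C

Derivation:
After op 1 (commit): HEAD=main@B [main=B]
After op 2 (branch): HEAD=main@B [main=B work=B]
After op 3 (merge): HEAD=main@C [main=C work=B]
After op 4 (branch): HEAD=main@C [feat=C main=C work=B]
After op 5 (merge): HEAD=main@D [feat=C main=D work=B]
After op 6 (merge): HEAD=main@E [feat=C main=E work=B]
After op 7 (checkout): HEAD=work@B [feat=C main=E work=B]
After op 8 (commit): HEAD=work@F [feat=C main=E work=F]
After op 9 (commit): HEAD=work@G [feat=C main=E work=G]
After op 10 (commit): HEAD=work@H [feat=C main=E work=H]
After op 11 (commit): HEAD=work@I [feat=C main=E work=I]
After op 12 (checkout): HEAD=feat@C [feat=C main=E work=I]
ancestors(feat=C): ['A', 'B', 'C']
ancestors(main=E): ['A', 'B', 'C', 'D', 'E']
common: ['A', 'B', 'C']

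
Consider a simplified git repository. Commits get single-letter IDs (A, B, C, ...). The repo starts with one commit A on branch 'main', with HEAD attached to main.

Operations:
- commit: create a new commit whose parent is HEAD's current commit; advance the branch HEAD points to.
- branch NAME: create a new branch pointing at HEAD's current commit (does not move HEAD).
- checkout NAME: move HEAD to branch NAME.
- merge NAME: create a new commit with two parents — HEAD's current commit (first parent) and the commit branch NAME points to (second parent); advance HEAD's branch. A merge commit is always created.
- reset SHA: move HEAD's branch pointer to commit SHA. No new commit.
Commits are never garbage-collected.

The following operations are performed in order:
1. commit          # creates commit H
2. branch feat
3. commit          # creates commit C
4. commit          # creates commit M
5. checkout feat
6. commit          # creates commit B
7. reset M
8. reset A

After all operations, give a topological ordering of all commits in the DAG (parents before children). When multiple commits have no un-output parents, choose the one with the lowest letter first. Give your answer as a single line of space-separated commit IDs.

Answer: A H B C M

Derivation:
After op 1 (commit): HEAD=main@H [main=H]
After op 2 (branch): HEAD=main@H [feat=H main=H]
After op 3 (commit): HEAD=main@C [feat=H main=C]
After op 4 (commit): HEAD=main@M [feat=H main=M]
After op 5 (checkout): HEAD=feat@H [feat=H main=M]
After op 6 (commit): HEAD=feat@B [feat=B main=M]
After op 7 (reset): HEAD=feat@M [feat=M main=M]
After op 8 (reset): HEAD=feat@A [feat=A main=M]
commit A: parents=[]
commit B: parents=['H']
commit C: parents=['H']
commit H: parents=['A']
commit M: parents=['C']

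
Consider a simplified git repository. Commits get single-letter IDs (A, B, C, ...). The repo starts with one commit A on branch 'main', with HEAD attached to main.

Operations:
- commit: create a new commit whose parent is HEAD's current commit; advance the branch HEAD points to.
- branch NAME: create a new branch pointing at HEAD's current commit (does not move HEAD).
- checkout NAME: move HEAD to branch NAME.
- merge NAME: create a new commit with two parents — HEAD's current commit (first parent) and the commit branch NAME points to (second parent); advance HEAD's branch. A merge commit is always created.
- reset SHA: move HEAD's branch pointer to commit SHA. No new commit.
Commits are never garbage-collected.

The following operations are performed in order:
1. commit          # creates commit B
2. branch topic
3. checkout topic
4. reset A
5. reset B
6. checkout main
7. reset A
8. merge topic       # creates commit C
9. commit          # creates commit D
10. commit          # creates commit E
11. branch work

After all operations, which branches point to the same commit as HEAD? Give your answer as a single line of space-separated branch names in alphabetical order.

After op 1 (commit): HEAD=main@B [main=B]
After op 2 (branch): HEAD=main@B [main=B topic=B]
After op 3 (checkout): HEAD=topic@B [main=B topic=B]
After op 4 (reset): HEAD=topic@A [main=B topic=A]
After op 5 (reset): HEAD=topic@B [main=B topic=B]
After op 6 (checkout): HEAD=main@B [main=B topic=B]
After op 7 (reset): HEAD=main@A [main=A topic=B]
After op 8 (merge): HEAD=main@C [main=C topic=B]
After op 9 (commit): HEAD=main@D [main=D topic=B]
After op 10 (commit): HEAD=main@E [main=E topic=B]
After op 11 (branch): HEAD=main@E [main=E topic=B work=E]

Answer: main work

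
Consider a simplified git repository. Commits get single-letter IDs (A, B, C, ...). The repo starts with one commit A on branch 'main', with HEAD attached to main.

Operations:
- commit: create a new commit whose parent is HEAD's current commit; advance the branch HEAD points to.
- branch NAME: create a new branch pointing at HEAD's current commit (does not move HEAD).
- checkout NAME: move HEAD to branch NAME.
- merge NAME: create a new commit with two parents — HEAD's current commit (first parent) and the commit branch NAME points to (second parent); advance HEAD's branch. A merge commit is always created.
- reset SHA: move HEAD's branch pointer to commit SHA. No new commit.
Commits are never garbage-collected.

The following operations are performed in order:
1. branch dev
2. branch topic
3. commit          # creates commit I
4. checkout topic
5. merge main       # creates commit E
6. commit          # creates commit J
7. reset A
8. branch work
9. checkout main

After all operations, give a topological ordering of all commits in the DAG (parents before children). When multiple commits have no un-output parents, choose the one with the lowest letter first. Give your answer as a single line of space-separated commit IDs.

Answer: A I E J

Derivation:
After op 1 (branch): HEAD=main@A [dev=A main=A]
After op 2 (branch): HEAD=main@A [dev=A main=A topic=A]
After op 3 (commit): HEAD=main@I [dev=A main=I topic=A]
After op 4 (checkout): HEAD=topic@A [dev=A main=I topic=A]
After op 5 (merge): HEAD=topic@E [dev=A main=I topic=E]
After op 6 (commit): HEAD=topic@J [dev=A main=I topic=J]
After op 7 (reset): HEAD=topic@A [dev=A main=I topic=A]
After op 8 (branch): HEAD=topic@A [dev=A main=I topic=A work=A]
After op 9 (checkout): HEAD=main@I [dev=A main=I topic=A work=A]
commit A: parents=[]
commit E: parents=['A', 'I']
commit I: parents=['A']
commit J: parents=['E']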